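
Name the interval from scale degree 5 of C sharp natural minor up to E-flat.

diminished sixth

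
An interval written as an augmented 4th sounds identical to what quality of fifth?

An augmented fourth spans 6 semitones.
A fifth spanning 6 semitones is diminished (the perfect fifth is 7).

diminished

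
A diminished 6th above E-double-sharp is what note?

E up a major sixth is C#, so the target letter is C.
From E##, a diminished sixth is 7 semitones up: C#.

C#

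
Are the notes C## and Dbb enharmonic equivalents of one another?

No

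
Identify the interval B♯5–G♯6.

Counting letters B–C–D–E–F–G gives a sixth.
B#→G# = 8 semitones, 1 narrower than the major sixth (9), so minor.

minor sixth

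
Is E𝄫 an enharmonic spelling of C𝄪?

Ebb = pitch class 2 and C## = pitch class 2 — the same pitch class, so they are enharmonic equivalents.

Yes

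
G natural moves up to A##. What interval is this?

The letter names run G→A, a span of 1 letter step, so the interval is some kind of second.
G to A## is 4 semitones. A major second is 2, so 4 makes it doubly augmented.

doubly augmented second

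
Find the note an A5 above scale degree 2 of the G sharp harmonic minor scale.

E##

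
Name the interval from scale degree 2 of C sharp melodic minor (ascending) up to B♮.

Scale degree 2 of C# melodic minor (ascending) is D#.
D# up to B: letters D→B make it a sixth; 8 semitones makes it minor.

minor sixth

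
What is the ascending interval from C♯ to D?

minor second

Counting letters C–D gives a second.
C#→D = 1 semitone, 1 narrower than the major second (2), so minor.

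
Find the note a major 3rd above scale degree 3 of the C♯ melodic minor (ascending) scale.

Scale degree 3 of C# melodic minor (ascending) is E.
A major third (4 semitones) above E lands on the letter G, giving G#.

G#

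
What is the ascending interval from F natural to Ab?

Counting letters F–G–A gives a third.
F→Ab = 3 semitones, 1 narrower than the major third (4), so minor.

minor third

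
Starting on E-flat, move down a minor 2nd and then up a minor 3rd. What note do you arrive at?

A minor second down from Eb is D (letter D, 1 semitone down).
A minor third up from D is F (letter F, 3 semitones up).

F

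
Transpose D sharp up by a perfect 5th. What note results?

A fifth above D lands on the letter A.
A perfect fifth spans 7 semitones, so D# moves to pitch class 10. On the letter A that is A#.

A#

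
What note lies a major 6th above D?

B

D up a major sixth is B, so the target letter is B.
From D, a major sixth is 9 semitones up: B.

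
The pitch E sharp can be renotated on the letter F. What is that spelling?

E# is pitch class 5. The letter F alone is pitch class 5.
Pitch class 5 on F needs no accidental: F.

F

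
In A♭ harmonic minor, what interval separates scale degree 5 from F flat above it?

Scale degree 5 of Ab harmonic minor is Eb.
Eb up to Fb: letters E→F make it a second; 1 semitone makes it minor.

minor second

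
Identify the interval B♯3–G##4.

The letter names run B→G, a span of 5 letter steps, so the interval is some kind of sixth.
B# to G## is 9 semitones. A major sixth is 9, so 9 makes it major.

major sixth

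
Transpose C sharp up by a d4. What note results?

F

C up a perfect fourth is F, so the target letter is F.
From C#, a diminished fourth is 4 semitones up: F.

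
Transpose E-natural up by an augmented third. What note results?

E up a major third is G#, so the target letter is G.
From E, an augmented third is 5 semitones up: G##.

G##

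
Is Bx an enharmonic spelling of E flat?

B## is pitch class 1; Eb is pitch class 3.
The pitch classes differ (1 vs. 3), so they are not enharmonic equivalents.

No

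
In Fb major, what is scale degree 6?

Db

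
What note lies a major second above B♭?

C

B up a major second is C#, so the target letter is C.
From Bb, a major second is 2 semitones up: C.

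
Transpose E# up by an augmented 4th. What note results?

A##

A fourth above E lands on the letter A.
An augmented fourth spans 6 semitones, so E# moves to pitch class 11. On the letter A that is A##.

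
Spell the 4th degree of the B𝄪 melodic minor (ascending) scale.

Degree 4 takes the letter 3 steps above B, which is E.
In melodic minor (ascending), degree 4 sits 5 semitones above the tonic. B## + 5 semitones is pitch class 6, spelled on E as E##.

E##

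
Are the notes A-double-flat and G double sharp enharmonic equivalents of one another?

No

Abb is pitch class 7; G## is pitch class 9.
The pitch classes differ (7 vs. 9), so they are not enharmonic equivalents.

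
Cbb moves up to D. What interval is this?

doubly augmented second

Counting letters C–D gives a second.
Cbb→D = 4 semitones, 2 wider than the major second (2), so doubly augmented.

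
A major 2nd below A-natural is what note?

G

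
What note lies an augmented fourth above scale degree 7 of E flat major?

Scale degree 7 of Eb major is D.
An augmented fourth (6 semitones) above D lands on the letter G, giving G#.

G#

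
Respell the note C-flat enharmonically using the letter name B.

B

Cb is pitch class 11. The letter B alone is pitch class 11.
Pitch class 11 on B needs no accidental: B.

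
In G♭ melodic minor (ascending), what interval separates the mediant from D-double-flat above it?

minor third

The mediant of Gb melodic minor (ascending) is Bbb.
Bbb up to Dbb: letters B→D make it a third; 3 semitones makes it minor.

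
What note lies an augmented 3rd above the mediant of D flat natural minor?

A

The mediant of Db natural minor is Fb.
An augmented third (5 semitones) above Fb lands on the letter A, giving A.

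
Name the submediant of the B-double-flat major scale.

Gb

Degree 6 takes the letter 5 steps above B, which is G.
In major, degree 6 sits 9 semitones above the tonic. Bbb + 9 semitones is pitch class 6, spelled on G as Gb.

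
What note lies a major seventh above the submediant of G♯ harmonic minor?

The submediant of G# harmonic minor is E.
A major seventh (11 semitones) above E lands on the letter D, giving D#.

D#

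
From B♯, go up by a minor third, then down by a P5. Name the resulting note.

G#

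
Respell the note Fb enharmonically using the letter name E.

E

Plain E sits at the same pitch as Fb, so on the letter E the same pitch needs a natural: E.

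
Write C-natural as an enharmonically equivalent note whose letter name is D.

Plain D sits 2 semitones above C, so on the letter D the same pitch needs a double flat: Dbb.

Dbb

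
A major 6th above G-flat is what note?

Eb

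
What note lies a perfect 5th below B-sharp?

B down a perfect fifth is E, so the target letter is E.
From B#, a perfect fifth is 7 semitones down: E#.

E#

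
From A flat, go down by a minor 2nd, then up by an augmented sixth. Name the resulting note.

A minor second down from Ab is G (letter G, 1 semitone down).
An augmented sixth up from G is E# (letter E, 10 semitones up).

E#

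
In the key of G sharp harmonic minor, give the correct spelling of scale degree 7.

The G# harmonic minor scale runs G# A# B C# D# E F##.
Degree 7 is F##.

F##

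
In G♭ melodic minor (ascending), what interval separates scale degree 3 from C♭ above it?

major second

Scale degree 3 of Gb melodic minor (ascending) is Bbb.
Bbb up to Cb: letters B→C make it a second; 2 semitones makes it major.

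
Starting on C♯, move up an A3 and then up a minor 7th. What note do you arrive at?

An augmented third up from C# is E## (letter E, 5 semitones up).
A minor seventh up from E## is D## (letter D, 10 semitones up).

D##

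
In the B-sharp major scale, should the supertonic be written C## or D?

C##

Each scale degree takes a distinct letter name. Degree 2 of a scale on B must use the letter C.
C## and D are enharmonically the same pitch, but only C## uses the letter C, so it is the correct spelling here.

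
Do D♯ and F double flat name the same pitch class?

Yes

D# = pitch class 3 and Fbb = pitch class 3 — the same pitch class, so they are enharmonic equivalents.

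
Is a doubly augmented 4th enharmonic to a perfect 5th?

A doubly augmented fourth spans 7 semitones; a perfect fifth spans 7.
They are enharmonically equivalent.

Yes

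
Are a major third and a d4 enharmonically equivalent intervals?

Yes

A major third spans 4 semitones; a diminished fourth spans 4.
They are enharmonically equivalent.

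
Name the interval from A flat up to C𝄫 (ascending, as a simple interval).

diminished third

The letter names run A→C, a span of 2 letter steps, so the interval is some kind of third.
Ab to Cbb is 2 semitones. A major third is 4, so 2 makes it diminished.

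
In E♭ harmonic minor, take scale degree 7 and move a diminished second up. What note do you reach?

Scale degree 7 of Eb harmonic minor is D.
A diminished second (0 semitones) above D lands on the letter E, giving Ebb.

Ebb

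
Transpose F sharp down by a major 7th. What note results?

G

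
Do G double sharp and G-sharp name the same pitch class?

No

Two spellings are enharmonically equivalent only if they share a pitch class.
Here G## → 9, G# → 8; 8 ≠ 9, so they are not.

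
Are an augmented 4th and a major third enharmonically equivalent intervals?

No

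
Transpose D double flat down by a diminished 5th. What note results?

Gb

D down a perfect fifth is G, so the target letter is G.
From Dbb, a diminished fifth is 6 semitones down: Gb.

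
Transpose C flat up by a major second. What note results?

A second above C lands on the letter D.
A major second spans 2 semitones, so Cb moves to pitch class 1. On the letter D that is Db.

Db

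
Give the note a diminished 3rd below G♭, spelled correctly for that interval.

A third below G lands on the letter E.
A diminished third spans 2 semitones, so Gb moves to pitch class 4. On the letter E that is E.

E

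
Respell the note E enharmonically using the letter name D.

D##

Plain D sits 2 semitones below E, so on the letter D the same pitch needs a double sharp: D##.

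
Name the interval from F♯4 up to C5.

Counting letters F–G–A–B–C gives a fifth.
F#→C = 6 semitones, 1 narrower than the perfect fifth (7), so diminished.

diminished fifth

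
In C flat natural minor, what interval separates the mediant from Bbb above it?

perfect fifth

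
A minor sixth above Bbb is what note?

Gbb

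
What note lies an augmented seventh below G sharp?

G down a major seventh is Ab, so the target letter is A.
From G#, an augmented seventh is 12 semitones down: Ab.

Ab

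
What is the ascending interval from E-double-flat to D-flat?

major seventh

The letter names run E→D, a span of 6 letter steps, so the interval is some kind of seventh.
Ebb to Db is 11 semitones. A major seventh is 11, so 11 makes it major.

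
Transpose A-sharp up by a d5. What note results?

E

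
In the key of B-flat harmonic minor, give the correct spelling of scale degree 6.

The Bb harmonic minor scale runs Bb C Db Eb F Gb A.
Degree 6 is Gb.

Gb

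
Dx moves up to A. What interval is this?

doubly diminished fifth

The letter names run D→A, a span of 4 letter steps, so the interval is some kind of fifth.
D## to A is 5 semitones. A perfect fifth is 7, so 5 makes it doubly diminished.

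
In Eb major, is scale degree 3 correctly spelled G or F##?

G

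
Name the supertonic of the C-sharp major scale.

Degree 2 takes the letter 1 step above C, which is D.
In major, degree 2 sits 2 semitones above the tonic. C# + 2 semitones is pitch class 3, spelled on D as D#.

D#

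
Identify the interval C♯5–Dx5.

augmented second

Counting letters C–D gives a second.
C#→D## = 3 semitones, 1 wider than the major second (2), so augmented.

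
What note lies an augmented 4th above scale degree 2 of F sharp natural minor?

C##

Scale degree 2 of F# natural minor is G#.
An augmented fourth (6 semitones) above G# lands on the letter C, giving C##.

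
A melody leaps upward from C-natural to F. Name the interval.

The letter names run C→F, a span of 3 letter steps, so the interval is some kind of fourth.
C to F is 5 semitones. A perfect fourth is 5, so 5 makes it perfect.

perfect fourth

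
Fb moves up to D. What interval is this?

augmented sixth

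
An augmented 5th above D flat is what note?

A

A fifth above D lands on the letter A.
An augmented fifth spans 8 semitones, so Db moves to pitch class 9. On the letter A that is A.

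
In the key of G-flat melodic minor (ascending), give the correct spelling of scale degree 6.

Eb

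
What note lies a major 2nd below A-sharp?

G#

A down a major second is G, so the target letter is G.
From A#, a major second is 2 semitones down: G#.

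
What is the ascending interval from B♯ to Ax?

major seventh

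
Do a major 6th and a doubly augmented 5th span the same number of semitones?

A major sixth spans 9 semitones; a doubly augmented fifth spans 9.
They are enharmonically equivalent.

Yes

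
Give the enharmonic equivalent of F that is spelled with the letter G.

F is pitch class 5. The letter G alone is pitch class 7.
To reach pitch class 5 from G requires an offset of -2 semitones, i.e. double flat: Gbb.

Gbb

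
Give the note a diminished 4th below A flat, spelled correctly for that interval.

E

A down a perfect fourth is E, so the target letter is E.
From Ab, a diminished fourth is 4 semitones down: E.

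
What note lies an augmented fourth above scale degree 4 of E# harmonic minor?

D##

Scale degree 4 of E# harmonic minor is A#.
An augmented fourth (6 semitones) above A# lands on the letter D, giving D##.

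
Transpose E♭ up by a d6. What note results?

E up a major sixth is C#, so the target letter is C.
From Eb, a diminished sixth is 7 semitones up: Cbb.

Cbb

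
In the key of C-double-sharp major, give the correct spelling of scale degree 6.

A##

The C## major scale runs C## D## E## F## G## A## B##.
Degree 6 is A##.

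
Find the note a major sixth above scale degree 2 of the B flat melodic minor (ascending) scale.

A

Scale degree 2 of Bb melodic minor (ascending) is C.
A major sixth (9 semitones) above C lands on the letter A, giving A.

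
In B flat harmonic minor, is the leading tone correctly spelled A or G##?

A

Each scale degree takes a distinct letter name. Degree 7 of a scale on B must use the letter A.
A and G## are enharmonically the same pitch, but only A uses the letter A, so it is the correct spelling here.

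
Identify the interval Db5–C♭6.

minor seventh

The letter names run D→C, a span of 6 letter steps, so the interval is some kind of seventh.
Db to Cb is 10 semitones. A major seventh is 11, so 10 makes it minor.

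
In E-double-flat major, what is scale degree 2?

Fb

The Ebb major scale runs Ebb Fb Gb Abb Bbb Cb Db.
Degree 2 is Fb.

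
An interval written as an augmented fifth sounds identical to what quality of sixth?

An augmented fifth spans 8 semitones.
A sixth spanning 8 semitones is minor (the major sixth is 9).

minor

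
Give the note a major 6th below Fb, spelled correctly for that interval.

Abb

A sixth below F lands on the letter A.
A major sixth spans 9 semitones, so Fb moves to pitch class 7. On the letter A that is Abb.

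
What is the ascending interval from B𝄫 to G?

Counting letters B–C–D–E–F–G gives a sixth.
Bbb→G = 10 semitones, 1 wider than the major sixth (9), so augmented.

augmented sixth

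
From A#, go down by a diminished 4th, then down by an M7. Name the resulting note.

A diminished fourth down from A# is E## (letter E, 4 semitones down).
A major seventh down from E## is F## (letter F, 11 semitones down).

F##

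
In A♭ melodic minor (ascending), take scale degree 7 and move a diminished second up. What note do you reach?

Scale degree 7 of Ab melodic minor (ascending) is G.
A diminished second (0 semitones) above G lands on the letter A, giving Abb.

Abb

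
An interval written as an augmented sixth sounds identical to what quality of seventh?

minor

An augmented sixth spans 10 semitones.
A seventh spanning 10 semitones is minor (the major seventh is 11).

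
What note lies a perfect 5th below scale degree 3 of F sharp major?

Scale degree 3 of F# major is A#.
A perfect fifth (7 semitones) below A# lands on the letter D, giving D#.

D#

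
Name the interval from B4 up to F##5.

Counting letters B–C–D–E–F gives a fifth.
B→F## = 8 semitones, 1 wider than the perfect fifth (7), so augmented.

augmented fifth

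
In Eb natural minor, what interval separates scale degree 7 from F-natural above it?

major third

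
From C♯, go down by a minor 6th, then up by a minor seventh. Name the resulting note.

A minor sixth down from C# is E# (letter E, 8 semitones down).
A minor seventh up from E# is D# (letter D, 10 semitones up).

D#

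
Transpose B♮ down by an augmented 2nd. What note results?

B down a major second is A, so the target letter is A.
From B, an augmented second is 3 semitones down: Ab.

Ab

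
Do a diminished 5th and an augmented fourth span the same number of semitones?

A diminished fifth spans 6 semitones; an augmented fourth spans 6.
They are enharmonically equivalent.

Yes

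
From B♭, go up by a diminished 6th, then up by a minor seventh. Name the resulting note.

A diminished sixth up from Bb is Gbb (letter G, 7 semitones up).
A minor seventh up from Gbb is Fbb (letter F, 10 semitones up).

Fbb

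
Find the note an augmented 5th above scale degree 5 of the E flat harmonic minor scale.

F#

Scale degree 5 of Eb harmonic minor is Bb.
An augmented fifth (8 semitones) above Bb lands on the letter F, giving F#.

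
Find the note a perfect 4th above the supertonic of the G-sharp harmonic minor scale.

The supertonic of G# harmonic minor is A#.
A perfect fourth (5 semitones) above A# lands on the letter D, giving D#.

D#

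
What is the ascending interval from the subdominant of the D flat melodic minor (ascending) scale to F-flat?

The subdominant of Db melodic minor (ascending) is Gb.
Gb up to Fb: letters G→F make it a seventh; 10 semitones makes it minor.

minor seventh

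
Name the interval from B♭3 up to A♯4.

The letter names run B→A, a span of 6 letter steps, so the interval is some kind of seventh.
Bb to A# is 12 semitones. A major seventh is 11, so 12 makes it augmented.

augmented seventh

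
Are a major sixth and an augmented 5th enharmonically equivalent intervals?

A major sixth spans 9 semitones; an augmented fifth spans 8.
The spans differ, so they are not enharmonic equivalents.

No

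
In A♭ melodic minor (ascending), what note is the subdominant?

Degree 4 takes the letter 3 steps above A, which is D.
In melodic minor (ascending), degree 4 sits 5 semitones above the tonic. Ab + 5 semitones is pitch class 1, spelled on D as Db.

Db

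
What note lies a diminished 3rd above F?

Abb

F up a major third is A, so the target letter is A.
From F, a diminished third is 2 semitones up: Abb.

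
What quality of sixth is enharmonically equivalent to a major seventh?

doubly augmented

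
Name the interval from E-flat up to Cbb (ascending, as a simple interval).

diminished sixth

Counting letters E–F–G–A–B–C gives a sixth.
Eb→Cbb = 7 semitones, 2 narrower than the major sixth (9), so diminished.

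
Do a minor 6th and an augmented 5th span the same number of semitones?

A minor sixth spans 8 semitones; an augmented fifth spans 8.
They are enharmonically equivalent.

Yes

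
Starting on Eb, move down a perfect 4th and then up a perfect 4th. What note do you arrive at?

Eb

A perfect fourth down from Eb is Bb (letter B, 5 semitones down).
A perfect fourth up from Bb is Eb (letter E, 5 semitones up).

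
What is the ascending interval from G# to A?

Counting letters G–A gives a second.
G#→A = 1 semitone, 1 narrower than the major second (2), so minor.

minor second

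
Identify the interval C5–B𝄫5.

Counting letters C–D–E–F–G–A–B gives a seventh.
C→Bbb = 9 semitones, 2 narrower than the major seventh (11), so diminished.

diminished seventh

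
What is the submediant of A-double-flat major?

Degree 6 takes the letter 5 steps above A, which is F.
In major, degree 6 sits 9 semitones above the tonic. Abb + 9 semitones is pitch class 4, spelled on F as Fb.

Fb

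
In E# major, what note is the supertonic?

F##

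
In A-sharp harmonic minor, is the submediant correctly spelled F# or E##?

Each scale degree takes a distinct letter name. Degree 6 of a scale on A must use the letter F.
F# and E## are enharmonically the same pitch, but only F# uses the letter F, so it is the correct spelling here.

F#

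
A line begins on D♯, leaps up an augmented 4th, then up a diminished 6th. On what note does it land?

E

An augmented fourth up from D# is G## (letter G, 6 semitones up).
A diminished sixth up from G## is E (letter E, 7 semitones up).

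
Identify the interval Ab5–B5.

augmented second

Counting letters A–B gives a second.
Ab→B = 3 semitones, 1 wider than the major second (2), so augmented.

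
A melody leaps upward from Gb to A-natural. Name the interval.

augmented second

Counting letters G–A gives a second.
Gb→A = 3 semitones, 1 wider than the major second (2), so augmented.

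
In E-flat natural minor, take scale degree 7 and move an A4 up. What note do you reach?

G

Scale degree 7 of Eb natural minor is Db.
An augmented fourth (6 semitones) above Db lands on the letter G, giving G.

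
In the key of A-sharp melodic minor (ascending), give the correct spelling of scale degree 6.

F##

Degree 6 takes the letter 5 steps above A, which is F.
In melodic minor (ascending), degree 6 sits 9 semitones above the tonic. A# + 9 semitones is pitch class 7, spelled on F as F##.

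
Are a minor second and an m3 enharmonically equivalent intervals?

A minor second spans 1 semitone; a minor third spans 3.
The spans differ, so they are not enharmonic equivalents.

No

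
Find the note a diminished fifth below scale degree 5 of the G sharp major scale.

G##

Scale degree 5 of G# major is D#.
A diminished fifth (6 semitones) below D# lands on the letter G, giving G##.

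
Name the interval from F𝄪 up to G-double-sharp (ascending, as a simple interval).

major second

The letter names run F→G, a span of 1 letter step, so the interval is some kind of second.
F## to G## is 2 semitones. A major second is 2, so 2 makes it major.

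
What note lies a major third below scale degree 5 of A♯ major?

Scale degree 5 of A# major is E#.
A major third (4 semitones) below E# lands on the letter C, giving C#.

C#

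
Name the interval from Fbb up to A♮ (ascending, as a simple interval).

The letter names run F→A, a span of 2 letter steps, so the interval is some kind of third.
Fbb to A is 6 semitones. A major third is 4, so 6 makes it doubly augmented.

doubly augmented third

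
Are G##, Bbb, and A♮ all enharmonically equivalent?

Yes

G## = pitch class 9 and Bbb = pitch class 9 and A = pitch class 9 — the same pitch class, so they are enharmonic equivalents.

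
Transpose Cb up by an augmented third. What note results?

C up a major third is E, so the target letter is E.
From Cb, an augmented third is 5 semitones up: E.

E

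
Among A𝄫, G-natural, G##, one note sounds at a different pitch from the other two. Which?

G##

In 12-tone equal temperament, enharmonic equivalents share a pitch class. Abb is pitch class 7; G is pitch class 7; G## is pitch class 9.
Abb and G share pitch class 7, while G## is pitch class 9.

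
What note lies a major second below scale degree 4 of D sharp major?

F#

Scale degree 4 of D# major is G#.
A major second (2 semitones) below G# lands on the letter F, giving F#.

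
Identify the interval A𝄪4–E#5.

The letter names run A→E, a span of 4 letter steps, so the interval is some kind of fifth.
A## to E# is 6 semitones. A perfect fifth is 7, so 6 makes it diminished.

diminished fifth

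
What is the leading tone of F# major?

E#

Degree 7 takes the letter 6 steps above F, which is E.
In major, degree 7 sits 11 semitones above the tonic. F# + 11 semitones is pitch class 5, spelled on E as E#.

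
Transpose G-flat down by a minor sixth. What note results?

Bb

A sixth below G lands on the letter B.
A minor sixth spans 8 semitones, so Gb moves to pitch class 10. On the letter B that is Bb.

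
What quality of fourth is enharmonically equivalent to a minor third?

doubly diminished

A minor third spans 3 semitones.
A fourth spanning 3 semitones is doubly diminished (the perfect fourth is 5).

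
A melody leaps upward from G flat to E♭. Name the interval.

major sixth

The letter names run G→E, a span of 5 letter steps, so the interval is some kind of sixth.
Gb to Eb is 9 semitones. A major sixth is 9, so 9 makes it major.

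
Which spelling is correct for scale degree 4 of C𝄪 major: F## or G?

F##

Each scale degree takes a distinct letter name. Degree 4 of a scale on C must use the letter F.
F## and G are enharmonically the same pitch, but only F## uses the letter F, so it is the correct spelling here.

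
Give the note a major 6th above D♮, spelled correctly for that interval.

B

A sixth above D lands on the letter B.
A major sixth spans 9 semitones, so D moves to pitch class 11. On the letter B that is B.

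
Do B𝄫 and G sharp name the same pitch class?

No

Bbb is pitch class 9; G# is pitch class 8.
The pitch classes differ (9 vs. 8), so they are not enharmonic equivalents.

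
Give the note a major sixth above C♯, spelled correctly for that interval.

C up a major sixth is A, so the target letter is A.
From C#, a major sixth is 9 semitones up: A#.

A#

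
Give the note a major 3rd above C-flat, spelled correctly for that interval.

C up a major third is E, so the target letter is E.
From Cb, a major third is 4 semitones up: Eb.

Eb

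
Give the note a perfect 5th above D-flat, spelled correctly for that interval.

Ab

D up a perfect fifth is A, so the target letter is A.
From Db, a perfect fifth is 7 semitones up: Ab.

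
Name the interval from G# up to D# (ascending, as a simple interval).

perfect fifth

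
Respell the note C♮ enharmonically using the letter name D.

Dbb

Plain D sits 2 semitones above C, so on the letter D the same pitch needs a double flat: Dbb.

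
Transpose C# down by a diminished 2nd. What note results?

B##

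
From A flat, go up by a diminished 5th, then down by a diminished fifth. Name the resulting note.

Ab

A diminished fifth up from Ab is Ebb (letter E, 6 semitones up).
A diminished fifth down from Ebb is Ab (letter A, 6 semitones down).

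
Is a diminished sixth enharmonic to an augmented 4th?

A diminished sixth spans 7 semitones; an augmented fourth spans 6.
The spans differ, so they are not enharmonic equivalents.

No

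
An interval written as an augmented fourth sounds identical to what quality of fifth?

An augmented fourth spans 6 semitones.
A fifth spanning 6 semitones is diminished (the perfect fifth is 7).

diminished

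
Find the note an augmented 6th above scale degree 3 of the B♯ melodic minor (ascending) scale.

Scale degree 3 of B# melodic minor (ascending) is D#.
An augmented sixth (10 semitones) above D# lands on the letter B, giving B##.

B##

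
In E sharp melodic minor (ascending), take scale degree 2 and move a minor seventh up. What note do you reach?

E#

Scale degree 2 of E# melodic minor (ascending) is F##.
A minor seventh (10 semitones) above F## lands on the letter E, giving E#.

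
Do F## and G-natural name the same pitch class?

Yes

F## is pitch class 7; G is pitch class 7.
All spellings map to pitch class 7, so they are enharmonically equivalent.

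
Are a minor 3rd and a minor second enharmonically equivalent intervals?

No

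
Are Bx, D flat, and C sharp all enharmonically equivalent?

Yes

B## = pitch class 1 and Db = pitch class 1 and C# = pitch class 1 — the same pitch class, so they are enharmonic equivalents.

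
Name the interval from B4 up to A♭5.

diminished seventh

The letter names run B→A, a span of 6 letter steps, so the interval is some kind of seventh.
B to Ab is 9 semitones. A major seventh is 11, so 9 makes it diminished.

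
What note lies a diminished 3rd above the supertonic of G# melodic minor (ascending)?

The supertonic of G# melodic minor (ascending) is A#.
A diminished third (2 semitones) above A# lands on the letter C, giving C.

C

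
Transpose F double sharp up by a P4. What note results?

A fourth above F lands on the letter B.
A perfect fourth spans 5 semitones, so F## moves to pitch class 0. On the letter B that is B#.

B#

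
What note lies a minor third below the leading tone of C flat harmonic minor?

G

The leading tone of Cb harmonic minor is Bb.
A minor third (3 semitones) below Bb lands on the letter G, giving G.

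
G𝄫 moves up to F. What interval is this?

augmented seventh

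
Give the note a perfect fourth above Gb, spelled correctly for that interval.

Cb

A fourth above G lands on the letter C.
A perfect fourth spans 5 semitones, so Gb moves to pitch class 11. On the letter C that is Cb.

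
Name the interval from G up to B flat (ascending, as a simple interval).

minor third

Counting letters G–A–B gives a third.
G→Bb = 3 semitones, 1 narrower than the major third (4), so minor.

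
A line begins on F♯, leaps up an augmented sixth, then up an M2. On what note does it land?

E##

An augmented sixth up from F# is D## (letter D, 10 semitones up).
A major second up from D## is E## (letter E, 2 semitones up).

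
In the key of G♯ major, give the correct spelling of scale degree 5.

D#

Degree 5 takes the letter 4 steps above G, which is D.
In major, degree 5 sits 7 semitones above the tonic. G# + 7 semitones is pitch class 3, spelled on D as D#.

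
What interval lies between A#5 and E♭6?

Counting letters A–B–C–D–E gives a fifth.
A#→Eb = 5 semitones, 2 narrower than the perfect fifth (7), so doubly diminished.

doubly diminished fifth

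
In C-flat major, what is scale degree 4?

Fb

Degree 4 takes the letter 3 steps above C, which is F.
In major, degree 4 sits 5 semitones above the tonic. Cb + 5 semitones is pitch class 4, spelled on F as Fb.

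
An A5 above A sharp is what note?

E##

A up a perfect fifth is E, so the target letter is E.
From A#, an augmented fifth is 8 semitones up: E##.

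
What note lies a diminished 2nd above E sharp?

F

E up a major second is F#, so the target letter is F.
From E#, a diminished second is 0 semitones up: F.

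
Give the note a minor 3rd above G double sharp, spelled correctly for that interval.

G up a major third is B, so the target letter is B.
From G##, a minor third is 3 semitones up: B#.

B#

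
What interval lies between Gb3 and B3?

Counting letters G–A–B gives a third.
Gb→B = 5 semitones, 1 wider than the major third (4), so augmented.

augmented third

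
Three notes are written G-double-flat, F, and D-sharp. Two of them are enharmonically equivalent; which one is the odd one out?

In 12-tone equal temperament, enharmonic equivalents share a pitch class. Gbb is pitch class 5; F is pitch class 5; D# is pitch class 3.
Gbb and F share pitch class 5, while D# is pitch class 3.

D#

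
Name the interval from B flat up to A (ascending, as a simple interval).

major seventh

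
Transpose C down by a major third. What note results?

A third below C lands on the letter A.
A major third spans 4 semitones, so C moves to pitch class 8. On the letter A that is Ab.

Ab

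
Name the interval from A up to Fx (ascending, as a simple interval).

augmented sixth

Counting letters A–B–C–D–E–F gives a sixth.
A→F## = 10 semitones, 1 wider than the major sixth (9), so augmented.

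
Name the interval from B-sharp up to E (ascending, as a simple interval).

The letter names run B→E, a span of 3 letter steps, so the interval is some kind of fourth.
B# to E is 4 semitones. A perfect fourth is 5, so 4 makes it diminished.

diminished fourth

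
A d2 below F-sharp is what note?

A second below F lands on the letter E.
A diminished second spans 0 semitones, so F# moves to pitch class 6. On the letter E that is E##.

E##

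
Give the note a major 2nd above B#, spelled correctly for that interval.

B up a major second is C#, so the target letter is C.
From B#, a major second is 2 semitones up: C##.

C##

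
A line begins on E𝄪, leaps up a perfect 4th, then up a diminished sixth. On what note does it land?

F#

A perfect fourth up from E## is A## (letter A, 5 semitones up).
A diminished sixth up from A## is F# (letter F, 7 semitones up).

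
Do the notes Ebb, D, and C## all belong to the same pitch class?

Ebb is pitch class 2; D is pitch class 2; C## is pitch class 2.
All spellings map to pitch class 2, so they are enharmonically equivalent.

Yes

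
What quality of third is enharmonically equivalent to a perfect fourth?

augmented

A perfect fourth spans 5 semitones.
A third spanning 5 semitones is augmented (the major third is 4).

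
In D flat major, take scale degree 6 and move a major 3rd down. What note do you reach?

Scale degree 6 of Db major is Bb.
A major third (4 semitones) below Bb lands on the letter G, giving Gb.

Gb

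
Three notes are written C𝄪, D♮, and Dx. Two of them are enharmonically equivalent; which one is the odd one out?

In 12-tone equal temperament, enharmonic equivalents share a pitch class. C## is pitch class 2; D is pitch class 2; D## is pitch class 4.
C## and D share pitch class 2, while D## is pitch class 4.

D##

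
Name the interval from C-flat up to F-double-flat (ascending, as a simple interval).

diminished fourth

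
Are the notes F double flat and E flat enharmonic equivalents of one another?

Yes

Fbb is pitch class 3; Eb is pitch class 3.
All spellings map to pitch class 3, so they are enharmonically equivalent.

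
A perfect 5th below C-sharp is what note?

C down a perfect fifth is F, so the target letter is F.
From C#, a perfect fifth is 7 semitones down: F#.

F#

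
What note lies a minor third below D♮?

B

A third below D lands on the letter B.
A minor third spans 3 semitones, so D moves to pitch class 11. On the letter B that is B.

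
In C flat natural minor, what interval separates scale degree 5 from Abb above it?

Scale degree 5 of Cb natural minor is Gb.
Gb up to Abb: letters G→A make it a second; 1 semitone makes it minor.

minor second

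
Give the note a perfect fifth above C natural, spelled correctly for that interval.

A fifth above C lands on the letter G.
A perfect fifth spans 7 semitones, so C moves to pitch class 7. On the letter G that is G.

G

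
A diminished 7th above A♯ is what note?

G

A up a major seventh is G#, so the target letter is G.
From A#, a diminished seventh is 9 semitones up: G.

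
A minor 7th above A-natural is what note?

G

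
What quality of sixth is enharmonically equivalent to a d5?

A diminished fifth spans 6 semitones.
A sixth spanning 6 semitones is doubly diminished (the major sixth is 9).

doubly diminished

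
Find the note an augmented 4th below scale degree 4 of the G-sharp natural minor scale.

G

Scale degree 4 of G# natural minor is C#.
An augmented fourth (6 semitones) below C# lands on the letter G, giving G.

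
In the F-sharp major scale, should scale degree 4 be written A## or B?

Each scale degree takes a distinct letter name. Degree 4 of a scale on F must use the letter B.
B and A## are enharmonically the same pitch, but only B uses the letter B, so it is the correct spelling here.

B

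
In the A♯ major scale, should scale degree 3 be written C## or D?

C##

Each scale degree takes a distinct letter name. Degree 3 of a scale on A must use the letter C.
C## and D are enharmonically the same pitch, but only C## uses the letter C, so it is the correct spelling here.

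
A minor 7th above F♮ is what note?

A seventh above F lands on the letter E.
A minor seventh spans 10 semitones, so F moves to pitch class 3. On the letter E that is Eb.

Eb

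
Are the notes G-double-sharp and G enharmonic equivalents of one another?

No

Two spellings are enharmonically equivalent only if they share a pitch class.
Here G## → 9, G → 7; 7 ≠ 9, so they are not.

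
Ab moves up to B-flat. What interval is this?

major second

The letter names run A→B, a span of 1 letter step, so the interval is some kind of second.
Ab to Bb is 2 semitones. A major second is 2, so 2 makes it major.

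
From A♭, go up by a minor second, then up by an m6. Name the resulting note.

A minor second up from Ab is Bbb (letter B, 1 semitone up).
A minor sixth up from Bbb is Gbb (letter G, 8 semitones up).

Gbb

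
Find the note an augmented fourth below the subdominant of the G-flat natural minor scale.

The subdominant of Gb natural minor is Cb.
An augmented fourth (6 semitones) below Cb lands on the letter G, giving Gbb.

Gbb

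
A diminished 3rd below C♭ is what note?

C down a major third is Ab, so the target letter is A.
From Cb, a diminished third is 2 semitones down: A.

A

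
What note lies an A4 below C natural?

Gb

C down a perfect fourth is G, so the target letter is G.
From C, an augmented fourth is 6 semitones down: Gb.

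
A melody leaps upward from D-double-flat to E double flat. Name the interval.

major second

The letter names run D→E, a span of 1 letter step, so the interval is some kind of second.
Dbb to Ebb is 2 semitones. A major second is 2, so 2 makes it major.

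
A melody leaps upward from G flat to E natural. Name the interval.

The letter names run G→E, a span of 5 letter steps, so the interval is some kind of sixth.
Gb to E is 10 semitones. A major sixth is 9, so 10 makes it augmented.

augmented sixth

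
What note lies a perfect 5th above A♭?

Eb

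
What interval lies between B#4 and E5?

The letter names run B→E, a span of 3 letter steps, so the interval is some kind of fourth.
B# to E is 4 semitones. A perfect fourth is 5, so 4 makes it diminished.

diminished fourth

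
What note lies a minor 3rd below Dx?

B##

A third below D lands on the letter B.
A minor third spans 3 semitones, so D## moves to pitch class 1. On the letter B that is B##.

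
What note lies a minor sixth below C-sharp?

A sixth below C lands on the letter E.
A minor sixth spans 8 semitones, so C# moves to pitch class 5. On the letter E that is E#.

E#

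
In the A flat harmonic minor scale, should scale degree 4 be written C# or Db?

Each scale degree takes a distinct letter name. Degree 4 of a scale on A must use the letter D.
Db and C# are enharmonically the same pitch, but only Db uses the letter D, so it is the correct spelling here.

Db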